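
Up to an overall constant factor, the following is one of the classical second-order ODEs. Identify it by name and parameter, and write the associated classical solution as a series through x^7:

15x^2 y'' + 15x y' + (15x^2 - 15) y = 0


All three coefficients share the factor 15; dividing through by 15 gives  x^2 y'' + x y' + (x^2 - 1) y = 0.
This matches the Bessel equation x^2 y'' + x y' + (x^2 - nu^2) y = 0 with nu^2 = 1, so nu = 1; the solution bounded at x = 0 is J_1(x).
Frobenius at x = 0: indicial roots ±nu; for r = nu the recurrence k(k + 2nu) c_k = -c_{k-2} gives the standard series J_nu(x) = sum_{k>=0} (-1)^k / (k! (k+nu)!) (x/2)^(2k+nu). Evaluate the first 4 terms:
  k = 0: (-1)^0 / (0! * 1! * 2^1) x^1 = 1/(1*1*2) x^1 = (1/2) x^1
  k = 1: (-1)^1 / (1! * 2! * 2^3) x^3 = -1/(1*2*8) x^3 = (-1/16) x^3
  k = 2: (-1)^2 / (2! * 3! * 2^5) x^5 = 1/(2*6*32) x^5 = (1/384) x^5
  k = 3: (-1)^3 / (3! * 4! * 2^7) x^7 = -1/(6*24*128) x^7 = (-1/18432) x^7
Hence J_1(x) = -x^7/18432 + x^5/384 - x^3/16 + x/2 + ....

J_1(x); series = -x^7/18432 + x^5/384 - x^3/16 + x/2


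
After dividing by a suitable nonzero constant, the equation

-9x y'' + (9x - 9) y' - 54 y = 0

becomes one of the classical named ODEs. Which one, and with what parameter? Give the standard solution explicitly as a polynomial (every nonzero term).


All three coefficients share the factor -9; dividing through by -9 gives  x y'' + (1 - x) y' + 6 y = 0.
This matches the Laguerre equation x y'' + (1 - x) y' + n y = 0 with n = 6; the polynomial solution is L_6(x).
With y = sum_k a_k x^k, matching x^k gives (k+1)k a_{k+1} + (k+1) a_{k+1} - k a_k + n a_k = 0, i.e. (k+1)^2 a_{k+1} = (k - n) a_k = (k - 6) a_k. The right side vanishes at k = 6, so the series terminates at degree 6.
Standard normalization L_n(0) = 1 gives a_0 = 1. Work upward with a_{k+1} = (k - 6) a_k / (k+1)^2:
  a_1 = (0 - 6)(1) / 1^2 = -6/1 = -6
  a_2 = (1 - 6)(-6) / 2^2 = 30/4 = 15/2
  a_3 = (2 - 6)(15/2) / 3^2 = -30/9 = -10/3
  a_4 = (3 - 6)(-10/3) / 4^2 = 10/16 = 5/8
  a_5 = (4 - 6)(5/8) / 5^2 = (-5/4)/25 = -1/20
  a_6 = (5 - 6)(-1/20) / 6^2 = (1/20)/36 = 1/720
Hence L_6(x) = x^6/720 - x^5/20 + 5 x^4/8 - 10 x^3/3 + 15 x^2/2 - 6 x + 1.

L_6(x); series = x^6/720 - x^5/20 + 5 x^4/8 - 10 x^3/3 + 15 x^2/2 - 6 x + 1


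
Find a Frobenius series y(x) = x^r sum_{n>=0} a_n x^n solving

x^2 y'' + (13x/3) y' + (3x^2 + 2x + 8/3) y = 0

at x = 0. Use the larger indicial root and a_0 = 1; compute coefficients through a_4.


Write in Frobenius form y'' + (p(x)/x) y' + (q(x)/x^2) y = 0:
  p(x) = 13/3,  q(x) = 3x^2 + 2x + 8/3.
Indicial equation: r(r-1) + (13/3) r + (8/3) = 0 -> roots r_1 = -4/3, r_2 = -2.
Take r = r_1 = -4/3. Let y(x) = x^r sum_{n>=0} a_n x^n with a_0 = 1.
Substitute y = x^r sum a_n x^n and match x^{r+n}. The recurrence is
  D(n) a_n + 2 a_{n-1} + 3 a_{n-2} = 0,  where D(n) = (r+n)(r+n-1) + (13/3)(r+n) + (8/3).
  a_n = [-2 a_{n-1} - 3 a_{n-2}] / D(n).
Since the indicial polynomial factors as (r - r_1)(r - r_2), D(n) = (r_1 + n - r_1)(r_1 + n - r_2) = n(n + 2/3).
Evaluating step by step (a_0 = 1):
  n = 1: D(1) = 1(1 + 2/3) = 5/3; numerator = -2(1) = -2; a_1 = (-2)/(5/3) = -6/5
  n = 2: D(2) = 2(2 + 2/3) = 16/3; numerator = -2(-6/5) - 3(1) = -3/5; a_2 = (-3/5)/(16/3) = -9/80
  n = 3: D(3) = 3(3 + 2/3) = 11; numerator = -2(-9/80) - 3(-6/5) = 153/40; a_3 = (153/40)/(11) = 153/440
  n = 4: D(4) = 4(4 + 2/3) = 56/3; numerator = -2(153/440) - 3(-9/80) = -63/176; a_4 = (-63/176)/(56/3) = -27/1408

r = -4/3; a_0 = 1; a_1 = -6/5; a_2 = -9/80; a_3 = 153/440; a_4 = -27/1408


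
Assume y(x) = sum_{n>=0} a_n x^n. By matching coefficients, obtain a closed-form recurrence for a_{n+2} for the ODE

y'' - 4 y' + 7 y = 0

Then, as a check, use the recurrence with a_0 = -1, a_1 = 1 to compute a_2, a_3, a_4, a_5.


Substitute y = sum_n a_n x^n.
y''(x) has coefficient (n+2)(n+1) a_{n+2} at x^n;
-4 y'(x) has coefficient -4 (n+1) a_{n+1} at x^n;
7 y(x) has coefficient 7 a_n at x^n.
Matching x^n: (n+2)(n+1) a_{n+2} - 4 (n+1) a_{n+1} + 7 a_n = 0.
Thus a_{n+2} = [4 (n+1) a_{n+1} - 7 a_n] / ((n+1)(n+2)).

Check with a_0 = -1, a_1 = 1 (apply the recurrence for n = 0, 1, 2, 3): a_0 = -1, a_1 = 1, a_2 = 11/2, a_3 = 37/6, a_4 = 71/24, a_5 = 5/24.

a_(n+2) = [4 (n+1) a_(n+1) - 7 a_n] / ((n+1)(n+2)); check: a_0 = -1, a_1 = 1, a_2 = 11/2, a_3 = 37/6, a_4 = 71/24, a_5 = 5/24


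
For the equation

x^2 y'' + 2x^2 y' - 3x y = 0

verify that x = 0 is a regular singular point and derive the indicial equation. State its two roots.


Divide by x^2 to reach normal form y'' + P_1(x) y' + P_2(x) y = 0 with P_1(x) = 2 and P_2(x) = -3/x.
x = 0 is a singular point because the y-coefficient -3/x has a pole at x = 0.
It is a regular singular point because x P_1(x) = p(x) = 2x and x^2 P_2(x) = q(x) = -3x are polynomials, hence analytic at x = 0.
p(0) = 0,  q(0) = 0.
Indicial equation: r(r-1) + p(0) r + q(0) = 0, i.e. r^2 + (p(0) - 1) r + q(0) = 0, i.e. r^2 - 1 r = 0.
Discriminant: (-1)^2 - 4(0) = 1, so r = (1 ± 1)/2.
Solving: r_1 = 1, r_2 = 0.

indicial: r^2 - 1 r = 0; roots r_1 = 1, r_2 = 0


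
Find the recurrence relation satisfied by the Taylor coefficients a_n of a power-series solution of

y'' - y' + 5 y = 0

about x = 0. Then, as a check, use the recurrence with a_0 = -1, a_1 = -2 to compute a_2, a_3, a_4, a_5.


Substitute y = sum_n a_n x^n.
y''(x) has coefficient (n+2)(n+1) a_{n+2} at x^n;
-y'(x) has coefficient -(n+1) a_{n+1} at x^n;
5 y(x) has coefficient 5 a_n at x^n.
Matching x^n: (n+2)(n+1) a_{n+2} - (n+1) a_{n+1} + 5 a_n = 0.
Thus a_{n+2} = [(n+1) a_{n+1} - 5 a_n] / ((n+1)(n+2)).

Check with a_0 = -1, a_1 = -2 (apply the recurrence for n = 0, 1, 2, 3): a_0 = -1, a_1 = -2, a_2 = 3/2, a_3 = 13/6, a_4 = -1/12, a_5 = -67/120.

a_(n+2) = [(n+1) a_(n+1) - 5 a_n] / ((n+1)(n+2)); check: a_0 = -1, a_1 = -2, a_2 = 3/2, a_3 = 13/6, a_4 = -1/12, a_5 = -67/120


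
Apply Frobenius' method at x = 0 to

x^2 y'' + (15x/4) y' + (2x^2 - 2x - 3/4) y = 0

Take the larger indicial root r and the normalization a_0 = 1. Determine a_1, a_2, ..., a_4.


Write in Frobenius form y'' + (p(x)/x) y' + (q(x)/x^2) y = 0:
  p(x) = 15/4,  q(x) = 2x^2 - 2x - 3/4.
Indicial equation: r(r-1) + (15/4) r + (-3/4) = 0 -> roots r_1 = 1/4, r_2 = -3.
Take r = r_1 = 1/4. Let y(x) = x^r sum_{n>=0} a_n x^n with a_0 = 1.
Substitute y = x^r sum a_n x^n and match x^{r+n}. The recurrence is
  D(n) a_n - 2 a_{n-1} + 2 a_{n-2} = 0,  where D(n) = (r+n)(r+n-1) + (15/4)(r+n) + (-3/4).
  a_n = [2 a_{n-1} - 2 a_{n-2}] / D(n).
Since the indicial polynomial factors as (r - r_1)(r - r_2), D(n) = (r_1 + n - r_1)(r_1 + n - r_2) = n(n + 13/4).
Evaluating step by step (a_0 = 1):
  n = 1: D(1) = 1(1 + 13/4) = 17/4; numerator = 2(1) = 2; a_1 = (2)/(17/4) = 8/17
  n = 2: D(2) = 2(2 + 13/4) = 21/2; numerator = 2(8/17) - 2(1) = -18/17; a_2 = (-18/17)/(21/2) = -12/119
  n = 3: D(3) = 3(3 + 13/4) = 75/4; numerator = 2(-12/119) - 2(8/17) = -8/7; a_3 = (-8/7)/(75/4) = -32/525
  n = 4: D(4) = 4(4 + 13/4) = 29; numerator = 2(-32/525) - 2(-12/119) = 712/8925; a_4 = (712/8925)/(29) = 712/258825

r = 1/4; a_0 = 1; a_1 = 8/17; a_2 = -12/119; a_3 = -32/525; a_4 = 712/258825


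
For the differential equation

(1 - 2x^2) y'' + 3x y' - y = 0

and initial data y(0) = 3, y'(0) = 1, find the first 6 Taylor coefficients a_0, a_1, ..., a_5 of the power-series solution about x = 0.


Ansatz: y(x) = sum_{n>=0} a_n x^n, so y'(x) = sum_{n>=1} n a_n x^(n-1) and y''(x) = sum_{n>=2} n(n-1) a_n x^(n-2).
Substitute into P(x) y'' + Q(x) y' + R(x) y = 0 with P(x) = 1 - 2x^2, Q(x) = 3x, R(x) = -1, and match powers of x.
Initial conditions: a_0 = 3, a_1 = 1.
Setting the coefficient of each power of x to zero and solving order by order (substituting the coefficients already found):
  x^0: 2 a_2 - a_0 = 0  ->  2 a_2 = a_0 = 3  ->  a_2 = 3/2
  x^1: 6 a_3 + 2 a_1 = 0  ->  6 a_3 = -2 a_1 = -2  ->  a_3 = -1/3
  x^2: 12 a_4 + a_2 = 0  ->  12 a_4 = -a_2 = -3/2  ->  a_4 = -1/8
  x^3: 20 a_5 - 4 a_3 = 0  ->  20 a_5 = 4 a_3 = -4/3  ->  a_5 = -1/15
Truncated series: y(x) = 3 + x + (3/2) x^2 - (1/3) x^3 - (1/8) x^4 - (1/15) x^5 + O(x^6).

a_0 = 3; a_1 = 1; a_2 = 3/2; a_3 = -1/3; a_4 = -1/8; a_5 = -1/15


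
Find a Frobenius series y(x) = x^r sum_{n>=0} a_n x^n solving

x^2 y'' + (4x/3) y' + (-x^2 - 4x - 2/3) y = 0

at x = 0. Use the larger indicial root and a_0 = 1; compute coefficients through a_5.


Write in Frobenius form y'' + (p(x)/x) y' + (q(x)/x^2) y = 0:
  p(x) = 4/3,  q(x) = -x^2 - 4x - 2/3.
Indicial equation: r(r-1) + (4/3) r + (-2/3) = 0 -> roots r_1 = 2/3, r_2 = -1.
Take r = r_1 = 2/3. Let y(x) = x^r sum_{n>=0} a_n x^n with a_0 = 1.
Substitute y = x^r sum a_n x^n and match x^{r+n}. The recurrence is
  D(n) a_n - 4 a_{n-1} - 1 a_{n-2} = 0,  where D(n) = (r+n)(r+n-1) + (4/3)(r+n) + (-2/3).
  a_n = [4 a_{n-1} + 1 a_{n-2}] / D(n).
Since the indicial polynomial factors as (r - r_1)(r - r_2), D(n) = (r_1 + n - r_1)(r_1 + n - r_2) = n(n + 5/3).
Evaluating step by step (a_0 = 1):
  n = 1: D(1) = 1(1 + 5/3) = 8/3; numerator = 4(1) = 4; a_1 = (4)/(8/3) = 3/2
  n = 2: D(2) = 2(2 + 5/3) = 22/3; numerator = 4(3/2) + 1(1) = 7; a_2 = (7)/(22/3) = 21/22
  n = 3: D(3) = 3(3 + 5/3) = 14; numerator = 4(21/22) + 1(3/2) = 117/22; a_3 = (117/22)/(14) = 117/308
  n = 4: D(4) = 4(4 + 5/3) = 68/3; numerator = 4(117/308) + 1(21/22) = 381/154; a_4 = (381/154)/(68/3) = 1143/10472
  n = 5: D(5) = 5(5 + 5/3) = 100/3; numerator = 4(1143/10472) + 1(117/308) = 4275/5236; a_5 = (4275/5236)/(100/3) = 513/20944

r = 2/3; a_0 = 1; a_1 = 3/2; a_2 = 21/22; a_3 = 117/308; a_4 = 1143/10472; a_5 = 513/20944


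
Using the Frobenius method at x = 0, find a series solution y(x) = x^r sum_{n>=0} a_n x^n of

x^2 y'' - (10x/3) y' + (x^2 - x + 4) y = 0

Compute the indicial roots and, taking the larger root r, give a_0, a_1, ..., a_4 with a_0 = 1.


Write in Frobenius form y'' + (p(x)/x) y' + (q(x)/x^2) y = 0:
  p(x) = -10/3,  q(x) = x^2 - x + 4.
Indicial equation: r(r-1) + (-10/3) r + (4) = 0 -> roots r_1 = 3, r_2 = 4/3.
Take r = r_1 = 3. Let y(x) = x^r sum_{n>=0} a_n x^n with a_0 = 1.
Substitute y = x^r sum a_n x^n and match x^{r+n}. The recurrence is
  D(n) a_n - 1 a_{n-1} + 1 a_{n-2} = 0,  where D(n) = (r+n)(r+n-1) + (-10/3)(r+n) + (4).
  a_n = [1 a_{n-1} - 1 a_{n-2}] / D(n).
Since the indicial polynomial factors as (r - r_1)(r - r_2), D(n) = (r_1 + n - r_1)(r_1 + n - r_2) = n(n + 5/3).
Evaluating step by step (a_0 = 1):
  n = 1: D(1) = 1(1 + 5/3) = 8/3; numerator = 1(1) = 1; a_1 = (1)/(8/3) = 3/8
  n = 2: D(2) = 2(2 + 5/3) = 22/3; numerator = 1(3/8) - 1(1) = -5/8; a_2 = (-5/8)/(22/3) = -15/176
  n = 3: D(3) = 3(3 + 5/3) = 14; numerator = 1(-15/176) - 1(3/8) = -81/176; a_3 = (-81/176)/(14) = -81/2464
  n = 4: D(4) = 4(4 + 5/3) = 68/3; numerator = 1(-81/2464) - 1(-15/176) = 129/2464; a_4 = (129/2464)/(68/3) = 387/167552

r = 3; a_0 = 1; a_1 = 3/8; a_2 = -15/176; a_3 = -81/2464; a_4 = 387/167552


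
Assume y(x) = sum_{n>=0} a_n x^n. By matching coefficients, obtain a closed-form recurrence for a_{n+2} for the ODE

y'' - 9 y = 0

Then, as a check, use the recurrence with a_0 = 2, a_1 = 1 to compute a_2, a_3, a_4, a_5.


Substitute y = sum_n a_n x^n into y'' + (const) y = 0.
y''(x) = sum_{n>=0} (n+2)(n+1) a_{n+2} x^n.
The ODE becomes sum_n [(n+2)(n+1) a_{n+2} - 9 a_n] x^n = 0.
Setting each coefficient to zero gives the recurrence:
  (n+2)(n+1) a_{n+2} - 9 a_n = 0,
  a_{n+2} = 9 / ((n+1)(n+2)) a_n.

Check with a_0 = 2, a_1 = 1 (apply the recurrence for n = 0, 1, 2, 3): a_0 = 2, a_1 = 1, a_2 = 9, a_3 = 3/2, a_4 = 27/4, a_5 = 27/40.

a_{n+2} = 9/((n+1)(n+2)) * a_n; check: a_0 = 2, a_1 = 1, a_2 = 9, a_3 = 3/2, a_4 = 27/4, a_5 = 27/40


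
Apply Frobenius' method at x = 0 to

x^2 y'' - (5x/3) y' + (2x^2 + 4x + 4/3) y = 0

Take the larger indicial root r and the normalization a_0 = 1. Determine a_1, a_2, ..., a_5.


Write in Frobenius form y'' + (p(x)/x) y' + (q(x)/x^2) y = 0:
  p(x) = -5/3,  q(x) = 2x^2 + 4x + 4/3.
Indicial equation: r(r-1) + (-5/3) r + (4/3) = 0 -> roots r_1 = 2, r_2 = 2/3.
Take r = r_1 = 2. Let y(x) = x^r sum_{n>=0} a_n x^n with a_0 = 1.
Substitute y = x^r sum a_n x^n and match x^{r+n}. The recurrence is
  D(n) a_n + 4 a_{n-1} + 2 a_{n-2} = 0,  where D(n) = (r+n)(r+n-1) + (-5/3)(r+n) + (4/3).
  a_n = [-4 a_{n-1} - 2 a_{n-2}] / D(n).
Since the indicial polynomial factors as (r - r_1)(r - r_2), D(n) = (r_1 + n - r_1)(r_1 + n - r_2) = n(n + 4/3).
Evaluating step by step (a_0 = 1):
  n = 1: D(1) = 1(1 + 4/3) = 7/3; numerator = -4(1) = -4; a_1 = (-4)/(7/3) = -12/7
  n = 2: D(2) = 2(2 + 4/3) = 20/3; numerator = -4(-12/7) - 2(1) = 34/7; a_2 = (34/7)/(20/3) = 51/70
  n = 3: D(3) = 3(3 + 4/3) = 13; numerator = -4(51/70) - 2(-12/7) = 18/35; a_3 = (18/35)/(13) = 18/455
  n = 4: D(4) = 4(4 + 4/3) = 64/3; numerator = -4(18/455) - 2(51/70) = -21/13; a_4 = (-21/13)/(64/3) = -63/832
  n = 5: D(5) = 5(5 + 4/3) = 95/3; numerator = -4(-63/832) - 2(18/455) = 1629/7280; a_5 = (1629/7280)/(95/3) = 4887/691600

r = 2; a_0 = 1; a_1 = -12/7; a_2 = 51/70; a_3 = 18/455; a_4 = -63/832; a_5 = 4887/691600


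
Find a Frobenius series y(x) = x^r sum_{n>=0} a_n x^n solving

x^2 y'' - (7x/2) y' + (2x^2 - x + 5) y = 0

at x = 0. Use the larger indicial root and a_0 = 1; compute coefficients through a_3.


Write in Frobenius form y'' + (p(x)/x) y' + (q(x)/x^2) y = 0:
  p(x) = -7/2,  q(x) = 2x^2 - x + 5.
Indicial equation: r(r-1) + (-7/2) r + (5) = 0 -> roots r_1 = 5/2, r_2 = 2.
Take r = r_1 = 5/2. Let y(x) = x^r sum_{n>=0} a_n x^n with a_0 = 1.
Substitute y = x^r sum a_n x^n and match x^{r+n}. The recurrence is
  D(n) a_n - 1 a_{n-1} + 2 a_{n-2} = 0,  where D(n) = (r+n)(r+n-1) + (-7/2)(r+n) + (5).
  a_n = [1 a_{n-1} - 2 a_{n-2}] / D(n).
Since the indicial polynomial factors as (r - r_1)(r - r_2), D(n) = (r_1 + n - r_1)(r_1 + n - r_2) = n(n + 1/2).
Evaluating step by step (a_0 = 1):
  n = 1: D(1) = 1(1 + 1/2) = 3/2; numerator = 1(1) = 1; a_1 = (1)/(3/2) = 2/3
  n = 2: D(2) = 2(2 + 1/2) = 5; numerator = 1(2/3) - 2(1) = -4/3; a_2 = (-4/3)/(5) = -4/15
  n = 3: D(3) = 3(3 + 1/2) = 21/2; numerator = 1(-4/15) - 2(2/3) = -8/5; a_3 = (-8/5)/(21/2) = -16/105

r = 5/2; a_0 = 1; a_1 = 2/3; a_2 = -4/15; a_3 = -16/105


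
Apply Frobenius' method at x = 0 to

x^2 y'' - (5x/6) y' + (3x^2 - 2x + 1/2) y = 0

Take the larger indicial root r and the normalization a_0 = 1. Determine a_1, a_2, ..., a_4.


Write in Frobenius form y'' + (p(x)/x) y' + (q(x)/x^2) y = 0:
  p(x) = -5/6,  q(x) = 3x^2 - 2x + 1/2.
Indicial equation: r(r-1) + (-5/6) r + (1/2) = 0 -> roots r_1 = 3/2, r_2 = 1/3.
Take r = r_1 = 3/2. Let y(x) = x^r sum_{n>=0} a_n x^n with a_0 = 1.
Substitute y = x^r sum a_n x^n and match x^{r+n}. The recurrence is
  D(n) a_n - 2 a_{n-1} + 3 a_{n-2} = 0,  where D(n) = (r+n)(r+n-1) + (-5/6)(r+n) + (1/2).
  a_n = [2 a_{n-1} - 3 a_{n-2}] / D(n).
Since the indicial polynomial factors as (r - r_1)(r - r_2), D(n) = (r_1 + n - r_1)(r_1 + n - r_2) = n(n + 7/6).
Evaluating step by step (a_0 = 1):
  n = 1: D(1) = 1(1 + 7/6) = 13/6; numerator = 2(1) = 2; a_1 = (2)/(13/6) = 12/13
  n = 2: D(2) = 2(2 + 7/6) = 19/3; numerator = 2(12/13) - 3(1) = -15/13; a_2 = (-15/13)/(19/3) = -45/247
  n = 3: D(3) = 3(3 + 7/6) = 25/2; numerator = 2(-45/247) - 3(12/13) = -774/247; a_3 = (-774/247)/(25/2) = -1548/6175
  n = 4: D(4) = 4(4 + 7/6) = 62/3; numerator = 2(-1548/6175) - 3(-45/247) = 279/6175; a_4 = (279/6175)/(62/3) = 27/12350

r = 3/2; a_0 = 1; a_1 = 12/13; a_2 = -45/247; a_3 = -1548/6175; a_4 = 27/12350


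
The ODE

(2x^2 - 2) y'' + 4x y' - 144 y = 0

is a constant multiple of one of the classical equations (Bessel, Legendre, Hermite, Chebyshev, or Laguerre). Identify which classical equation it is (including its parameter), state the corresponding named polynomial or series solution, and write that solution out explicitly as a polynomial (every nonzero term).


All three coefficients share the factor -2; dividing through by -2 gives  (1 - x^2) y'' - 2x y' + 72 y = 0.
This matches the Legendre equation (1 - x^2) y'' - 2x y' + n(n+1) y = 0 (note the -2x y' term) with n(n+1) = 72, so n = 8; the polynomial solution is P_8(x).
With y = sum_k a_k x^k, matching x^k gives (k+2)(k+1) a_{k+2} = [k(k+1) - n(n+1)] a_k = (k - 8)(k + 9) a_k. The right side vanishes at k = 8, so the series with the parity of 8 terminates at degree 8.
Standard normalization (P_n(1) = 1): leading coefficient (2n)!/(2^n (n!)^2) = 20922789888000/(256*1625702400) = 6435/128, so a_8 = 6435/128. Work downward with a_k = (k+1)(k+2) a_{k+2} / ((k - 8)(k + 9)):
  a_6 = (7)(8)(6435/128) / ((6 - 8)(6 + 9)) = (45045/16)/(-30) = -3003/32
  a_4 = (5)(6)(-3003/32) / ((4 - 8)(4 + 9)) = (-45045/16)/(-52) = 3465/64
  a_2 = (3)(4)(3465/64) / ((2 - 8)(2 + 9)) = (10395/16)/(-66) = -315/32
  a_0 = (1)(2)(-315/32) / ((0 - 8)(0 + 9)) = (-315/16)/(-72) = 35/128
Hence P_8(x) = 6435 x^8/128 - 3003 x^6/32 + 3465 x^4/64 - 315 x^2/32 + 35/128.

P_8(x); series = 6435 x^8/128 - 3003 x^6/32 + 3465 x^4/64 - 315 x^2/32 + 35/128


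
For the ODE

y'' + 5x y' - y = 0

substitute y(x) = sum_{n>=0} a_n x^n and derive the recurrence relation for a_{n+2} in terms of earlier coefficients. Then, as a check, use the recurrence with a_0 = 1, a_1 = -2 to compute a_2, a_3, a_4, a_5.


Substitute y = sum_n a_n x^n.
y''(x) has coefficient (n+2)(n+1) a_{n+2} at x^n;
5 x y'(x) has coefficient 5 n a_n at x^n (shift);
-y(x) has coefficient -1 a_n at x^n.
Matching x^n: (n+2)(n+1) a_{n+2} + (5n - 1) a_n = 0.
Thus a_{n+2} = (-5n + 1) / ((n+1)(n+2)) * a_n.

Check with a_0 = 1, a_1 = -2 (apply the recurrence for n = 0, 1, 2, 3): a_0 = 1, a_1 = -2, a_2 = 1/2, a_3 = 4/3, a_4 = -3/8, a_5 = -14/15.

a_(n+2) = (-5n + 1) / ((n+1)(n+2)) * a_n; check: a_0 = 1, a_1 = -2, a_2 = 1/2, a_3 = 4/3, a_4 = -3/8, a_5 = -14/15


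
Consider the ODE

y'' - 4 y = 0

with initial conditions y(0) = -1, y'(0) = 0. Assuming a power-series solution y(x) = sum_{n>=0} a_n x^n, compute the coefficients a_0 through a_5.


Ansatz: y(x) = sum_{n>=0} a_n x^n, so y'(x) = sum_{n>=1} n a_n x^(n-1) and y''(x) = sum_{n>=2} n(n-1) a_n x^(n-2).
Substitute into P(x) y'' + Q(x) y' + R(x) y = 0 with P(x) = 1, Q(x) = 0, R(x) = -4, and match powers of x.
Initial conditions: a_0 = -1, a_1 = 0.
Setting the coefficient of each power of x to zero and solving order by order (substituting the coefficients already found):
  x^0: 2 a_2 - 4 a_0 = 0  ->  2 a_2 = 4 a_0 = -4  ->  a_2 = -2
  x^1: 6 a_3 - 4 a_1 = 0  ->  6 a_3 = 4 a_1 = 0  ->  a_3 = 0
  x^2: 12 a_4 - 4 a_2 = 0  ->  12 a_4 = 4 a_2 = -8  ->  a_4 = -2/3
  x^3: 20 a_5 - 4 a_3 = 0  ->  20 a_5 = 4 a_3 = 0  ->  a_5 = 0
Truncated series: y(x) = -1 - 2 x^2 - (2/3) x^4 + O(x^6).

a_0 = -1; a_1 = 0; a_2 = -2; a_3 = 0; a_4 = -2/3; a_5 = 0


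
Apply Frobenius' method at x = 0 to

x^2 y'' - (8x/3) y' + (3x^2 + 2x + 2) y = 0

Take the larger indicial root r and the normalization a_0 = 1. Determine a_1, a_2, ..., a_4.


Write in Frobenius form y'' + (p(x)/x) y' + (q(x)/x^2) y = 0:
  p(x) = -8/3,  q(x) = 3x^2 + 2x + 2.
Indicial equation: r(r-1) + (-8/3) r + (2) = 0 -> roots r_1 = 3, r_2 = 2/3.
Take r = r_1 = 3. Let y(x) = x^r sum_{n>=0} a_n x^n with a_0 = 1.
Substitute y = x^r sum a_n x^n and match x^{r+n}. The recurrence is
  D(n) a_n + 2 a_{n-1} + 3 a_{n-2} = 0,  where D(n) = (r+n)(r+n-1) + (-8/3)(r+n) + (2).
  a_n = [-2 a_{n-1} - 3 a_{n-2}] / D(n).
Since the indicial polynomial factors as (r - r_1)(r - r_2), D(n) = (r_1 + n - r_1)(r_1 + n - r_2) = n(n + 7/3).
Evaluating step by step (a_0 = 1):
  n = 1: D(1) = 1(1 + 7/3) = 10/3; numerator = -2(1) = -2; a_1 = (-2)/(10/3) = -3/5
  n = 2: D(2) = 2(2 + 7/3) = 26/3; numerator = -2(-3/5) - 3(1) = -9/5; a_2 = (-9/5)/(26/3) = -27/130
  n = 3: D(3) = 3(3 + 7/3) = 16; numerator = -2(-27/130) - 3(-3/5) = 144/65; a_3 = (144/65)/(16) = 9/65
  n = 4: D(4) = 4(4 + 7/3) = 76/3; numerator = -2(9/65) - 3(-27/130) = 9/26; a_4 = (9/26)/(76/3) = 27/1976

r = 3; a_0 = 1; a_1 = -3/5; a_2 = -27/130; a_3 = 9/65; a_4 = 27/1976


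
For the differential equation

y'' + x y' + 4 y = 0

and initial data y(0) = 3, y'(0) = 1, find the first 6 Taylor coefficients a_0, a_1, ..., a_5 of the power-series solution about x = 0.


Ansatz: y(x) = sum_{n>=0} a_n x^n, so y'(x) = sum_{n>=1} n a_n x^(n-1) and y''(x) = sum_{n>=2} n(n-1) a_n x^(n-2).
Substitute into P(x) y'' + Q(x) y' + R(x) y = 0 with P(x) = 1, Q(x) = x, R(x) = 4, and match powers of x.
Initial conditions: a_0 = 3, a_1 = 1.
Setting the coefficient of each power of x to zero and solving order by order (substituting the coefficients already found):
  x^0: 2 a_2 + 4 a_0 = 0  ->  2 a_2 = -4 a_0 = -12  ->  a_2 = -6
  x^1: 6 a_3 + 5 a_1 = 0  ->  6 a_3 = -5 a_1 = -5  ->  a_3 = -5/6
  x^2: 12 a_4 + 6 a_2 = 0  ->  12 a_4 = -6 a_2 = 36  ->  a_4 = 3
  x^3: 20 a_5 + 7 a_3 = 0  ->  20 a_5 = -7 a_3 = 35/6  ->  a_5 = 7/24
Truncated series: y(x) = 3 + x - 6 x^2 - (5/6) x^3 + 3 x^4 + (7/24) x^5 + O(x^6).

a_0 = 3; a_1 = 1; a_2 = -6; a_3 = -5/6; a_4 = 3; a_5 = 7/24


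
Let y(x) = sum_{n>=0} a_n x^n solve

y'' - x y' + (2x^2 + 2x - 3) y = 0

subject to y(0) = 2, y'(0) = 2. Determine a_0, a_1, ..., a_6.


Ansatz: y(x) = sum_{n>=0} a_n x^n, so y'(x) = sum_{n>=1} n a_n x^(n-1) and y''(x) = sum_{n>=2} n(n-1) a_n x^(n-2).
Substitute into P(x) y'' + Q(x) y' + R(x) y = 0 with P(x) = 1, Q(x) = -x, R(x) = 2x^2 + 2x - 3, and match powers of x.
Initial conditions: a_0 = 2, a_1 = 2.
Setting the coefficient of each power of x to zero and solving order by order (substituting the coefficients already found):
  x^0: 2 a_2 - 3 a_0 = 0  ->  2 a_2 = 3 a_0 = 6  ->  a_2 = 3
  x^1: 6 a_3 - 4 a_1 + 2 a_0 = 0  ->  6 a_3 = 4 a_1 - 2 a_0 = 4  ->  a_3 = 2/3
  x^2: 12 a_4 - 5 a_2 + 2 a_1 + 2 a_0 = 0  ->  12 a_4 = 5 a_2 - 2 a_1 - 2 a_0 = 7  ->  a_4 = 7/12
  x^3: 20 a_5 - 6 a_3 + 2 a_2 + 2 a_1 = 0  ->  20 a_5 = 6 a_3 - 2 a_2 - 2 a_1 = -6  ->  a_5 = -3/10
  x^4: 30 a_6 - 7 a_4 + 2 a_3 + 2 a_2 = 0  ->  30 a_6 = 7 a_4 - 2 a_3 - 2 a_2 = -13/4  ->  a_6 = -13/120
Truncated series: y(x) = 2 + 2 x + 3 x^2 + (2/3) x^3 + (7/12) x^4 - (3/10) x^5 - (13/120) x^6 + O(x^7).

a_0 = 2; a_1 = 2; a_2 = 3; a_3 = 2/3; a_4 = 7/12; a_5 = -3/10; a_6 = -13/120


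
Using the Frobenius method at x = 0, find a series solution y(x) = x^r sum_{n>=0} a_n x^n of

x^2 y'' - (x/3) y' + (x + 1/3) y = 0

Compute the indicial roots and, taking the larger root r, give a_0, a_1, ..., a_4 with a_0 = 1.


Write in Frobenius form y'' + (p(x)/x) y' + (q(x)/x^2) y = 0:
  p(x) = -1/3,  q(x) = x + 1/3.
Indicial equation: r(r-1) + (-1/3) r + (1/3) = 0 -> roots r_1 = 1, r_2 = 1/3.
Take r = r_1 = 1. Let y(x) = x^r sum_{n>=0} a_n x^n with a_0 = 1.
Substitute y = x^r sum a_n x^n and match x^{r+n}. The recurrence is
  D(n) a_n + 1 a_{n-1} = 0,  where D(n) = (r+n)(r+n-1) + (-1/3)(r+n) + (1/3).
  a_n = -1 / D(n) * a_{n-1}.
Since the indicial polynomial factors as (r - r_1)(r - r_2), D(n) = (r_1 + n - r_1)(r_1 + n - r_2) = n(n + 2/3).
Evaluating step by step (a_0 = 1):
  n = 1: D(1) = 1(1 + 2/3) = 5/3; numerator = -1(1) = -1; a_1 = (-1)/(5/3) = -3/5
  n = 2: D(2) = 2(2 + 2/3) = 16/3; numerator = -1(-3/5) = 3/5; a_2 = (3/5)/(16/3) = 9/80
  n = 3: D(3) = 3(3 + 2/3) = 11; numerator = -1(9/80) = -9/80; a_3 = (-9/80)/(11) = -9/880
  n = 4: D(4) = 4(4 + 2/3) = 56/3; numerator = -1(-9/880) = 9/880; a_4 = (9/880)/(56/3) = 27/49280

r = 1; a_0 = 1; a_1 = -3/5; a_2 = 9/80; a_3 = -9/880; a_4 = 27/49280


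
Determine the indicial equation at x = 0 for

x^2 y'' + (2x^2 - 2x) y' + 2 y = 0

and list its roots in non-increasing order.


Divide by x^2 to reach normal form y'' + P_1(x) y' + P_2(x) y = 0 with P_1(x) = 2 - 2/x and P_2(x) = 2/x^2.
x = 0 is a singular point because the y'-coefficient 2 - 2/x has a pole at x = 0 and the y-coefficient 2/x^2 has a pole at x = 0.
It is a regular singular point because x P_1(x) = p(x) = 2x - 2 and x^2 P_2(x) = q(x) = 2 are polynomials, hence analytic at x = 0.
p(0) = -2,  q(0) = 2.
Indicial equation: r(r-1) + p(0) r + q(0) = 0, i.e. r^2 + (p(0) - 1) r + q(0) = 0, i.e. r^2 - 3 r + 2 = 0.
Discriminant: (-3)^2 - 4(2) = 1, so r = (3 ± 1)/2.
Solving: r_1 = 2, r_2 = 1.

indicial: r^2 - 3 r + 2 = 0; roots r_1 = 2, r_2 = 1


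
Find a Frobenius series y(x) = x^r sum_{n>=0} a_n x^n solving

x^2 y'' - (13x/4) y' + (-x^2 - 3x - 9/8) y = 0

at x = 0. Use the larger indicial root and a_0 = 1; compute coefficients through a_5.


Write in Frobenius form y'' + (p(x)/x) y' + (q(x)/x^2) y = 0:
  p(x) = -13/4,  q(x) = -x^2 - 3x - 9/8.
Indicial equation: r(r-1) + (-13/4) r + (-9/8) = 0 -> roots r_1 = 9/2, r_2 = -1/4.
Take r = r_1 = 9/2. Let y(x) = x^r sum_{n>=0} a_n x^n with a_0 = 1.
Substitute y = x^r sum a_n x^n and match x^{r+n}. The recurrence is
  D(n) a_n - 3 a_{n-1} - 1 a_{n-2} = 0,  where D(n) = (r+n)(r+n-1) + (-13/4)(r+n) + (-9/8).
  a_n = [3 a_{n-1} + 1 a_{n-2}] / D(n).
Since the indicial polynomial factors as (r - r_1)(r - r_2), D(n) = (r_1 + n - r_1)(r_1 + n - r_2) = n(n + 19/4).
Evaluating step by step (a_0 = 1):
  n = 1: D(1) = 1(1 + 19/4) = 23/4; numerator = 3(1) = 3; a_1 = (3)/(23/4) = 12/23
  n = 2: D(2) = 2(2 + 19/4) = 27/2; numerator = 3(12/23) + 1(1) = 59/23; a_2 = (59/23)/(27/2) = 118/621
  n = 3: D(3) = 3(3 + 19/4) = 93/4; numerator = 3(118/621) + 1(12/23) = 226/207; a_3 = (226/207)/(93/4) = 904/19251
  n = 4: D(4) = 4(4 + 19/4) = 35; numerator = 3(904/19251) + 1(118/621) = 6370/19251; a_4 = (6370/19251)/(35) = 182/19251
  n = 5: D(5) = 5(5 + 19/4) = 195/4; numerator = 3(182/19251) + 1(904/19251) = 1450/19251; a_5 = (1450/19251)/(195/4) = 1160/750789

r = 9/2; a_0 = 1; a_1 = 12/23; a_2 = 118/621; a_3 = 904/19251; a_4 = 182/19251; a_5 = 1160/750789


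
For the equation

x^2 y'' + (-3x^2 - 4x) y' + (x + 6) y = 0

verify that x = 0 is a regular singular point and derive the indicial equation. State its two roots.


Divide by x^2 to reach normal form y'' + P_1(x) y' + P_2(x) y = 0 with P_1(x) = -3 - 4/x and P_2(x) = 1/x + 6/x^2.
x = 0 is a singular point because the y'-coefficient -3 - 4/x has a pole at x = 0 and the y-coefficient 1/x + 6/x^2 has a pole at x = 0.
It is a regular singular point because x P_1(x) = p(x) = -3x - 4 and x^2 P_2(x) = q(x) = x + 6 are polynomials, hence analytic at x = 0.
p(0) = -4,  q(0) = 6.
Indicial equation: r(r-1) + p(0) r + q(0) = 0, i.e. r^2 + (p(0) - 1) r + q(0) = 0, i.e. r^2 - 5 r + 6 = 0.
Discriminant: (-5)^2 - 4(6) = 1, so r = (5 ± 1)/2.
Solving: r_1 = 3, r_2 = 2.

indicial: r^2 - 5 r + 6 = 0; roots r_1 = 3, r_2 = 2


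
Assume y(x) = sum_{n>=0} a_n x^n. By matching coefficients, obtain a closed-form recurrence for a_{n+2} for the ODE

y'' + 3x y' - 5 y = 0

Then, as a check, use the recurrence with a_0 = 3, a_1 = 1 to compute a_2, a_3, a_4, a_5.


Substitute y = sum_n a_n x^n.
y''(x) has coefficient (n+2)(n+1) a_{n+2} at x^n;
3 x y'(x) has coefficient 3 n a_n at x^n (shift);
-5 y(x) has coefficient -5 a_n at x^n.
Matching x^n: (n+2)(n+1) a_{n+2} + (3n - 5) a_n = 0.
Thus a_{n+2} = (-3n + 5) / ((n+1)(n+2)) * a_n.

Check with a_0 = 3, a_1 = 1 (apply the recurrence for n = 0, 1, 2, 3): a_0 = 3, a_1 = 1, a_2 = 15/2, a_3 = 1/3, a_4 = -5/8, a_5 = -1/15.

a_(n+2) = (-3n + 5) / ((n+1)(n+2)) * a_n; check: a_0 = 3, a_1 = 1, a_2 = 15/2, a_3 = 1/3, a_4 = -5/8, a_5 = -1/15


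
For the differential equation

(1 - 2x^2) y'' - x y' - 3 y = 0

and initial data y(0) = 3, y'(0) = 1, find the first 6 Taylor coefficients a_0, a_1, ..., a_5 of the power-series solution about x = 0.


Ansatz: y(x) = sum_{n>=0} a_n x^n, so y'(x) = sum_{n>=1} n a_n x^(n-1) and y''(x) = sum_{n>=2} n(n-1) a_n x^(n-2).
Substitute into P(x) y'' + Q(x) y' + R(x) y = 0 with P(x) = 1 - 2x^2, Q(x) = -x, R(x) = -3, and match powers of x.
Initial conditions: a_0 = 3, a_1 = 1.
Setting the coefficient of each power of x to zero and solving order by order (substituting the coefficients already found):
  x^0: 2 a_2 - 3 a_0 = 0  ->  2 a_2 = 3 a_0 = 9  ->  a_2 = 9/2
  x^1: 6 a_3 - 4 a_1 = 0  ->  6 a_3 = 4 a_1 = 4  ->  a_3 = 2/3
  x^2: 12 a_4 - 9 a_2 = 0  ->  12 a_4 = 9 a_2 = 81/2  ->  a_4 = 27/8
  x^3: 20 a_5 - 18 a_3 = 0  ->  20 a_5 = 18 a_3 = 12  ->  a_5 = 3/5
Truncated series: y(x) = 3 + x + (9/2) x^2 + (2/3) x^3 + (27/8) x^4 + (3/5) x^5 + O(x^6).

a_0 = 3; a_1 = 1; a_2 = 9/2; a_3 = 2/3; a_4 = 27/8; a_5 = 3/5


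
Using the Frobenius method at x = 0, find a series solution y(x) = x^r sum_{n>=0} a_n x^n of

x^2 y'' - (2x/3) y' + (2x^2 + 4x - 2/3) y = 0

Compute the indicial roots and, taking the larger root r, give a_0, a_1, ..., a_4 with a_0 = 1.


Write in Frobenius form y'' + (p(x)/x) y' + (q(x)/x^2) y = 0:
  p(x) = -2/3,  q(x) = 2x^2 + 4x - 2/3.
Indicial equation: r(r-1) + (-2/3) r + (-2/3) = 0 -> roots r_1 = 2, r_2 = -1/3.
Take r = r_1 = 2. Let y(x) = x^r sum_{n>=0} a_n x^n with a_0 = 1.
Substitute y = x^r sum a_n x^n and match x^{r+n}. The recurrence is
  D(n) a_n + 4 a_{n-1} + 2 a_{n-2} = 0,  where D(n) = (r+n)(r+n-1) + (-2/3)(r+n) + (-2/3).
  a_n = [-4 a_{n-1} - 2 a_{n-2}] / D(n).
Since the indicial polynomial factors as (r - r_1)(r - r_2), D(n) = (r_1 + n - r_1)(r_1 + n - r_2) = n(n + 7/3).
Evaluating step by step (a_0 = 1):
  n = 1: D(1) = 1(1 + 7/3) = 10/3; numerator = -4(1) = -4; a_1 = (-4)/(10/3) = -6/5
  n = 2: D(2) = 2(2 + 7/3) = 26/3; numerator = -4(-6/5) - 2(1) = 14/5; a_2 = (14/5)/(26/3) = 21/65
  n = 3: D(3) = 3(3 + 7/3) = 16; numerator = -4(21/65) - 2(-6/5) = 72/65; a_3 = (72/65)/(16) = 9/130
  n = 4: D(4) = 4(4 + 7/3) = 76/3; numerator = -4(9/130) - 2(21/65) = -12/13; a_4 = (-12/13)/(76/3) = -9/247

r = 2; a_0 = 1; a_1 = -6/5; a_2 = 21/65; a_3 = 9/130; a_4 = -9/247


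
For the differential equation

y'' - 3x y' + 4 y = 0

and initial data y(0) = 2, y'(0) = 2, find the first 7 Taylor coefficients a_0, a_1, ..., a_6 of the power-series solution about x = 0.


Ansatz: y(x) = sum_{n>=0} a_n x^n, so y'(x) = sum_{n>=1} n a_n x^(n-1) and y''(x) = sum_{n>=2} n(n-1) a_n x^(n-2).
Substitute into P(x) y'' + Q(x) y' + R(x) y = 0 with P(x) = 1, Q(x) = -3x, R(x) = 4, and match powers of x.
Initial conditions: a_0 = 2, a_1 = 2.
Setting the coefficient of each power of x to zero and solving order by order (substituting the coefficients already found):
  x^0: 2 a_2 + 4 a_0 = 0  ->  2 a_2 = -4 a_0 = -8  ->  a_2 = -4
  x^1: 6 a_3 + a_1 = 0  ->  6 a_3 = -a_1 = -2  ->  a_3 = -1/3
  x^2: 12 a_4 - 2 a_2 = 0  ->  12 a_4 = 2 a_2 = -8  ->  a_4 = -2/3
  x^3: 20 a_5 - 5 a_3 = 0  ->  20 a_5 = 5 a_3 = -5/3  ->  a_5 = -1/12
  x^4: 30 a_6 - 8 a_4 = 0  ->  30 a_6 = 8 a_4 = -16/3  ->  a_6 = -8/45
Truncated series: y(x) = 2 + 2 x - 4 x^2 - (1/3) x^3 - (2/3) x^4 - (1/12) x^5 - (8/45) x^6 + O(x^7).

a_0 = 2; a_1 = 2; a_2 = -4; a_3 = -1/3; a_4 = -2/3; a_5 = -1/12; a_6 = -8/45


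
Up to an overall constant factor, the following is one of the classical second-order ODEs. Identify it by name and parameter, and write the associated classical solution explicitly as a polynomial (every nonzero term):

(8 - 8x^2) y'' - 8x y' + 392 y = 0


All three coefficients share the factor 8; dividing through by 8 gives  (1 - x^2) y'' - x y' + 49 y = 0.
This matches the Chebyshev equation (1 - x^2) y'' - x y' + n^2 y = 0 (note the -x y' term, not -2x y') with n^2 = 49, so n = 7; the polynomial solution is T_7(x).
With y = sum_k a_k x^k, matching x^k gives (k+2)(k+1) a_{k+2} = (k^2 - n^2) a_k = (k - 7)(k + 7) a_k. The right side vanishes at k = 7, so the series with the parity of 7 terminates at degree 7.
Standard normalization: leading coefficient of T_n is 2^(n-1), so a_7 = 2^6 = 64. Work downward with a_k = (k+1)(k+2) a_{k+2} / ((k - 7)(k + 7)):
  a_5 = (6)(7)(64) / ((5 - 7)(5 + 7)) = 2688/(-24) = -112
  a_3 = (4)(5)(-112) / ((3 - 7)(3 + 7)) = -2240/(-40) = 56
  a_1 = (2)(3)(56) / ((1 - 7)(1 + 7)) = 336/(-48) = -7
Hence T_7(x) = 64 x^7 - 112 x^5 + 56 x^3 - 7 x.

T_7(x); series = 64 x^7 - 112 x^5 + 56 x^3 - 7 x


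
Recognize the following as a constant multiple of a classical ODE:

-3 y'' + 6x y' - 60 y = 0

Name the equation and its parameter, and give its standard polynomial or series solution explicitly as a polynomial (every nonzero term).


All three coefficients share the factor -3; dividing through by -3 gives  y'' - 2x y' + 20 y = 0.
This matches the Hermite equation y'' - 2x y' + 2n y = 0 with 2n = 20, so n = 10; the polynomial solution is H_10(x).
With y = sum_k a_k x^k, matching x^k gives (k+2)(k+1) a_{k+2} = 2(k - n) a_k = 2(k - 10) a_k. The right side vanishes at k = 10, so the series with the parity of 10 terminates at degree 10.
Standard normalization: leading coefficient of H_n is 2^n, so a_10 = 2^10 = 1024. Work downward with a_k = (k+1)(k+2) a_{k+2} / (2(k - n)):
  a_8 = (9)(10)(1024) / (2(8 - 10)) = 92160/(-4) = -23040
  a_6 = (7)(8)(-23040) / (2(6 - 10)) = -1290240/(-8) = 161280
  a_4 = (5)(6)(161280) / (2(4 - 10)) = 4838400/(-12) = -403200
  a_2 = (3)(4)(-403200) / (2(2 - 10)) = -4838400/(-16) = 302400
  a_0 = (1)(2)(302400) / (2(0 - 10)) = 604800/(-20) = -30240
Hence H_10(x) = 1024 x^10 - 23040 x^8 + 161280 x^6 - 403200 x^4 + 302400 x^2 - 30240.

H_10(x); series = 1024 x^10 - 23040 x^8 + 161280 x^6 - 403200 x^4 + 302400 x^2 - 30240


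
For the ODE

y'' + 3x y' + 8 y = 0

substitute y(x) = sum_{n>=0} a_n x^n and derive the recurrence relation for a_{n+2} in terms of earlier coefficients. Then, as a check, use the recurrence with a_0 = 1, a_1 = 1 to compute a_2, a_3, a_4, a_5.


Substitute y = sum_n a_n x^n.
y''(x) has coefficient (n+2)(n+1) a_{n+2} at x^n;
3 x y'(x) has coefficient 3 n a_n at x^n (shift);
8 y(x) has coefficient 8 a_n at x^n.
Matching x^n: (n+2)(n+1) a_{n+2} + (3n + 8) a_n = 0.
Thus a_{n+2} = (-3n - 8) / ((n+1)(n+2)) * a_n.

Check with a_0 = 1, a_1 = 1 (apply the recurrence for n = 0, 1, 2, 3): a_0 = 1, a_1 = 1, a_2 = -4, a_3 = -11/6, a_4 = 14/3, a_5 = 187/120.

a_(n+2) = (-3n - 8) / ((n+1)(n+2)) * a_n; check: a_0 = 1, a_1 = 1, a_2 = -4, a_3 = -11/6, a_4 = 14/3, a_5 = 187/120


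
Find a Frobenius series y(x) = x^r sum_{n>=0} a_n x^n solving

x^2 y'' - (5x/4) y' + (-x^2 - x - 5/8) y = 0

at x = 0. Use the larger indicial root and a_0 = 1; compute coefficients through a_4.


Write in Frobenius form y'' + (p(x)/x) y' + (q(x)/x^2) y = 0:
  p(x) = -5/4,  q(x) = -x^2 - x - 5/8.
Indicial equation: r(r-1) + (-5/4) r + (-5/8) = 0 -> roots r_1 = 5/2, r_2 = -1/4.
Take r = r_1 = 5/2. Let y(x) = x^r sum_{n>=0} a_n x^n with a_0 = 1.
Substitute y = x^r sum a_n x^n and match x^{r+n}. The recurrence is
  D(n) a_n - 1 a_{n-1} - 1 a_{n-2} = 0,  where D(n) = (r+n)(r+n-1) + (-5/4)(r+n) + (-5/8).
  a_n = [1 a_{n-1} + 1 a_{n-2}] / D(n).
Since the indicial polynomial factors as (r - r_1)(r - r_2), D(n) = (r_1 + n - r_1)(r_1 + n - r_2) = n(n + 11/4).
Evaluating step by step (a_0 = 1):
  n = 1: D(1) = 1(1 + 11/4) = 15/4; numerator = 1(1) = 1; a_1 = (1)/(15/4) = 4/15
  n = 2: D(2) = 2(2 + 11/4) = 19/2; numerator = 1(4/15) + 1(1) = 19/15; a_2 = (19/15)/(19/2) = 2/15
  n = 3: D(3) = 3(3 + 11/4) = 69/4; numerator = 1(2/15) + 1(4/15) = 2/5; a_3 = (2/5)/(69/4) = 8/345
  n = 4: D(4) = 4(4 + 11/4) = 27; numerator = 1(8/345) + 1(2/15) = 18/115; a_4 = (18/115)/(27) = 2/345

r = 5/2; a_0 = 1; a_1 = 4/15; a_2 = 2/15; a_3 = 8/345; a_4 = 2/345


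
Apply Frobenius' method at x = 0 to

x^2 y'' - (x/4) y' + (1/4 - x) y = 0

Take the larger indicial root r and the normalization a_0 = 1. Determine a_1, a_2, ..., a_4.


Write in Frobenius form y'' + (p(x)/x) y' + (q(x)/x^2) y = 0:
  p(x) = -1/4,  q(x) = 1/4 - x.
Indicial equation: r(r-1) + (-1/4) r + (1/4) = 0 -> roots r_1 = 1, r_2 = 1/4.
Take r = r_1 = 1. Let y(x) = x^r sum_{n>=0} a_n x^n with a_0 = 1.
Substitute y = x^r sum a_n x^n and match x^{r+n}. The recurrence is
  D(n) a_n - 1 a_{n-1} = 0,  where D(n) = (r+n)(r+n-1) + (-1/4)(r+n) + (1/4).
  a_n = 1 / D(n) * a_{n-1}.
Since the indicial polynomial factors as (r - r_1)(r - r_2), D(n) = (r_1 + n - r_1)(r_1 + n - r_2) = n(n + 3/4).
Evaluating step by step (a_0 = 1):
  n = 1: D(1) = 1(1 + 3/4) = 7/4; numerator = 1(1) = 1; a_1 = (1)/(7/4) = 4/7
  n = 2: D(2) = 2(2 + 3/4) = 11/2; numerator = 1(4/7) = 4/7; a_2 = (4/7)/(11/2) = 8/77
  n = 3: D(3) = 3(3 + 3/4) = 45/4; numerator = 1(8/77) = 8/77; a_3 = (8/77)/(45/4) = 32/3465
  n = 4: D(4) = 4(4 + 3/4) = 19; numerator = 1(32/3465) = 32/3465; a_4 = (32/3465)/(19) = 32/65835

r = 1; a_0 = 1; a_1 = 4/7; a_2 = 8/77; a_3 = 32/3465; a_4 = 32/65835


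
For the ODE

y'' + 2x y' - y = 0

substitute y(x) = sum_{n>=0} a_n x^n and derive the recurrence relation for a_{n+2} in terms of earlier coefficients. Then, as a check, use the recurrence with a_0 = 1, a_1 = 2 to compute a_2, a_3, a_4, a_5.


Substitute y = sum_n a_n x^n.
y''(x) has coefficient (n+2)(n+1) a_{n+2} at x^n;
2 x y'(x) has coefficient 2 n a_n at x^n (shift);
-y(x) has coefficient -1 a_n at x^n.
Matching x^n: (n+2)(n+1) a_{n+2} + (2n - 1) a_n = 0.
Thus a_{n+2} = (-2n + 1) / ((n+1)(n+2)) * a_n.

Check with a_0 = 1, a_1 = 2 (apply the recurrence for n = 0, 1, 2, 3): a_0 = 1, a_1 = 2, a_2 = 1/2, a_3 = -1/3, a_4 = -1/8, a_5 = 1/12.

a_(n+2) = (-2n + 1) / ((n+1)(n+2)) * a_n; check: a_0 = 1, a_1 = 2, a_2 = 1/2, a_3 = -1/3, a_4 = -1/8, a_5 = 1/12


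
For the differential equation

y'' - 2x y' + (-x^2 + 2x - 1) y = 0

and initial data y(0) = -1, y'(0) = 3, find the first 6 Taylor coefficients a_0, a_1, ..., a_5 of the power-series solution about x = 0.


Ansatz: y(x) = sum_{n>=0} a_n x^n, so y'(x) = sum_{n>=1} n a_n x^(n-1) and y''(x) = sum_{n>=2} n(n-1) a_n x^(n-2).
Substitute into P(x) y'' + Q(x) y' + R(x) y = 0 with P(x) = 1, Q(x) = -2x, R(x) = -x^2 + 2x - 1, and match powers of x.
Initial conditions: a_0 = -1, a_1 = 3.
Setting the coefficient of each power of x to zero and solving order by order (substituting the coefficients already found):
  x^0: 2 a_2 - a_0 = 0  ->  2 a_2 = a_0 = -1  ->  a_2 = -1/2
  x^1: 6 a_3 - 3 a_1 + 2 a_0 = 0  ->  6 a_3 = 3 a_1 - 2 a_0 = 11  ->  a_3 = 11/6
  x^2: 12 a_4 - 5 a_2 + 2 a_1 - a_0 = 0  ->  12 a_4 = 5 a_2 - 2 a_1 + a_0 = -19/2  ->  a_4 = -19/24
  x^3: 20 a_5 - 7 a_3 + 2 a_2 - a_1 = 0  ->  20 a_5 = 7 a_3 - 2 a_2 + a_1 = 101/6  ->  a_5 = 101/120
Truncated series: y(x) = -1 + 3 x - (1/2) x^2 + (11/6) x^3 - (19/24) x^4 + (101/120) x^5 + O(x^6).

a_0 = -1; a_1 = 3; a_2 = -1/2; a_3 = 11/6; a_4 = -19/24; a_5 = 101/120


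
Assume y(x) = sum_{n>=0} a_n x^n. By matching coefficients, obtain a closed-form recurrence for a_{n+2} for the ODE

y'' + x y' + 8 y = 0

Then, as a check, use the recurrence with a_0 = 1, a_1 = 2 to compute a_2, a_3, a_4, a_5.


Substitute y = sum_n a_n x^n.
y''(x) has coefficient (n+2)(n+1) a_{n+2} at x^n;
x y'(x) has coefficient n a_n at x^n (shift);
8 y(x) has coefficient 8 a_n at x^n.
Matching x^n: (n+2)(n+1) a_{n+2} + (n + 8) a_n = 0.
Thus a_{n+2} = (-n - 8) / ((n+1)(n+2)) * a_n.

Check with a_0 = 1, a_1 = 2 (apply the recurrence for n = 0, 1, 2, 3): a_0 = 1, a_1 = 2, a_2 = -4, a_3 = -3, a_4 = 10/3, a_5 = 33/20.

a_(n+2) = (-n - 8) / ((n+1)(n+2)) * a_n; check: a_0 = 1, a_1 = 2, a_2 = -4, a_3 = -3, a_4 = 10/3, a_5 = 33/20


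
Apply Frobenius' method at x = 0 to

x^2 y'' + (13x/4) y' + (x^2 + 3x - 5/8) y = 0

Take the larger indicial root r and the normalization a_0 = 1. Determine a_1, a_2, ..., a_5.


Write in Frobenius form y'' + (p(x)/x) y' + (q(x)/x^2) y = 0:
  p(x) = 13/4,  q(x) = x^2 + 3x - 5/8.
Indicial equation: r(r-1) + (13/4) r + (-5/8) = 0 -> roots r_1 = 1/4, r_2 = -5/2.
Take r = r_1 = 1/4. Let y(x) = x^r sum_{n>=0} a_n x^n with a_0 = 1.
Substitute y = x^r sum a_n x^n and match x^{r+n}. The recurrence is
  D(n) a_n + 3 a_{n-1} + 1 a_{n-2} = 0,  where D(n) = (r+n)(r+n-1) + (13/4)(r+n) + (-5/8).
  a_n = [-3 a_{n-1} - 1 a_{n-2}] / D(n).
Since the indicial polynomial factors as (r - r_1)(r - r_2), D(n) = (r_1 + n - r_1)(r_1 + n - r_2) = n(n + 11/4).
Evaluating step by step (a_0 = 1):
  n = 1: D(1) = 1(1 + 11/4) = 15/4; numerator = -3(1) = -3; a_1 = (-3)/(15/4) = -4/5
  n = 2: D(2) = 2(2 + 11/4) = 19/2; numerator = -3(-4/5) - 1(1) = 7/5; a_2 = (7/5)/(19/2) = 14/95
  n = 3: D(3) = 3(3 + 11/4) = 69/4; numerator = -3(14/95) - 1(-4/5) = 34/95; a_3 = (34/95)/(69/4) = 136/6555
  n = 4: D(4) = 4(4 + 11/4) = 27; numerator = -3(136/6555) - 1(14/95) = -458/2185; a_4 = (-458/2185)/(27) = -458/58995
  n = 5: D(5) = 5(5 + 11/4) = 155/4; numerator = -3(-458/58995) - 1(136/6555) = 10/3933; a_5 = (10/3933)/(155/4) = 8/121923

r = 1/4; a_0 = 1; a_1 = -4/5; a_2 = 14/95; a_3 = 136/6555; a_4 = -458/58995; a_5 = 8/121923


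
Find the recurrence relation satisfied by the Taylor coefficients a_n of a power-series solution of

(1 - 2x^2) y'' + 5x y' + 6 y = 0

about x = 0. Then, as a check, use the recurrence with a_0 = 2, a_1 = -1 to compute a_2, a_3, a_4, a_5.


Substitute y = sum_n a_n x^n.
(1 - 2 x^2) y'' contributes (n+2)(n+1) a_{n+2} - 2 n(n-1) a_n at x^n.
5 x y'(x) contributes 5 n a_n at x^n.
6 y(x) contributes 6 a_n at x^n.
Matching x^n: (n+2)(n+1) a_{n+2} + (-2 n(n-1) + 5 n + 6) a_n = 0.
Thus a_{n+2} = (2 n(n-1) - 5 n - 6) / ((n+1)(n+2)) * a_n.

Check with a_0 = 2, a_1 = -1 (apply the recurrence for n = 0, 1, 2, 3): a_0 = 2, a_1 = -1, a_2 = -6, a_3 = 11/6, a_4 = 6, a_5 = -33/40.

a_(n+2) = (2 n(n-1) - 5 n - 6) / ((n+1)(n+2)) * a_n; check: a_0 = 2, a_1 = -1, a_2 = -6, a_3 = 11/6, a_4 = 6, a_5 = -33/40
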